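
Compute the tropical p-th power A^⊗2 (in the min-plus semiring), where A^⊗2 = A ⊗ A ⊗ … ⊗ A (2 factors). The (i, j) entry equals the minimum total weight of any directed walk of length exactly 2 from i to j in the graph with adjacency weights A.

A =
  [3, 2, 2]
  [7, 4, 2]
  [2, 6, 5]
A^⊗2 =
  [4, 5, 4]
  [4, 8, 6]
  [5, 4, 4]

Each entry (A^⊗2)_ij equals the minimum over all length-2 walks i = v_0 → v_1 → … → v_2 = j of Σ_t A[v_t][v_{t+1}]. For example, for (i, j) = (0, 2) we minimise over 3 possible intermediate vertex sequences; the minimum is 4, attained along the walk 0 → 1 → 2.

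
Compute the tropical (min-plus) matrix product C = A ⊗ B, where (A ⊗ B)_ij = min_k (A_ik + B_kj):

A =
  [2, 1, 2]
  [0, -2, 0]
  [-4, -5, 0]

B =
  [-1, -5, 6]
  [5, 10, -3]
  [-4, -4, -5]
A ⊗ B =
  [-2, -3, -3]
  [-4, -5, -5]
  [-5, -9, -8]

Apply the min-plus product entry-by-entry:
  C[0][0] = min over k of (A[0][0] + B[0][0] = 2 + -1 = 1, A[0][1] + B[1][0] = 1 + 5 = 6, A[0][2] + B[2][0] = 2 + -4 = -2) = -2 (attained at k = 2)
  C[0][1] = min over k of (A[0][0] + B[0][1] = 2 + -5 = -3, A[0][1] + B[1][1] = 1 + 10 = 11, A[0][2] + B[2][1] = 2 + -4 = -2) = -3 (attained at k = 0)
  C[0][2] = min over k of (A[0][0] + B[0][2] = 2 + 6 = 8, A[0][1] + B[1][2] = 1 + -3 = -2, A[0][2] + B[2][2] = 2 + -5 = -3) = -3 (attained at k = 2)
  C[1][0] = min over k of (A[1][0] + B[0][0] = 0 + -1 = -1, A[1][1] + B[1][0] = -2 + 5 = 3, A[1][2] + B[2][0] = 0 + -4 = -4) = -4 (attained at k = 2)
  C[1][1] = min over k of (A[1][0] + B[0][1] = 0 + -5 = -5, A[1][1] + B[1][1] = -2 + 10 = 8, A[1][2] + B[2][1] = 0 + -4 = -4) = -5 (attained at k = 0)
  C[1][2] = min over k of (A[1][0] + B[0][2] = 0 + 6 = 6, A[1][1] + B[1][2] = -2 + -3 = -5, A[1][2] + B[2][2] = 0 + -5 = -5) = -5 (attained at k = 1)
  C[2][0] = min over k of (A[2][0] + B[0][0] = -4 + -1 = -5, A[2][1] + B[1][0] = -5 + 5 = 0, A[2][2] + B[2][0] = 0 + -4 = -4) = -5 (attained at k = 0)
  C[2][1] = min over k of (A[2][0] + B[0][1] = -4 + -5 = -9, A[2][1] + B[1][1] = -5 + 10 = 5, A[2][2] + B[2][1] = 0 + -4 = -4) = -9 (attained at k = 0)
  C[2][2] = min over k of (A[2][0] + B[0][2] = -4 + 6 = 2, A[2][1] + B[1][2] = -5 + -3 = -8, A[2][2] + B[2][2] = 0 + -5 = -5) = -8 (attained at k = 1)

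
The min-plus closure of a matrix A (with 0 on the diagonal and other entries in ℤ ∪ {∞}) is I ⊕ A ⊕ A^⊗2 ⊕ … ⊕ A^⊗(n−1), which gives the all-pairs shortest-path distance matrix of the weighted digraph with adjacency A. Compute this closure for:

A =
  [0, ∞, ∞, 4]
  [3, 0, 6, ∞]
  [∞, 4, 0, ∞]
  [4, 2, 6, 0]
Closure =
  [0, 6, 10, 4]
  [3, 0, 6, 7]
  [7, 4, 0, 11]
  [4, 2, 6, 0]

This is the Floyd-Warshall all-pairs shortest-path computation. For each intermediate vertex k = 0, 1, …, 3, update dist[i][j] ← min(dist[i][j], dist[i][k] + dist[k][j]). The final matrix gives, for each (i, j), the minimum total weight of any directed path from i to j (possibly empty when i = j).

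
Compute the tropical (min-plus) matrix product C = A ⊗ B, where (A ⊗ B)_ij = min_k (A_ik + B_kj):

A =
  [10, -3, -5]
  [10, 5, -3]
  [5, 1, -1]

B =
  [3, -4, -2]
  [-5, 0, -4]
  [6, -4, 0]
A ⊗ B =
  [-8, -9, -7]
  [0, -7, -3]
  [-4, -5, -3]

Apply the min-plus product entry-by-entry:
  C[0][0] = min over k of (A[0][0] + B[0][0] = 10 + 3 = 13, A[0][1] + B[1][0] = -3 + -5 = -8, A[0][2] + B[2][0] = -5 + 6 = 1) = -8 (attained at k = 1)
  C[0][1] = min over k of (A[0][0] + B[0][1] = 10 + -4 = 6, A[0][1] + B[1][1] = -3 + 0 = -3, A[0][2] + B[2][1] = -5 + -4 = -9) = -9 (attained at k = 2)
  C[0][2] = min over k of (A[0][0] + B[0][2] = 10 + -2 = 8, A[0][1] + B[1][2] = -3 + -4 = -7, A[0][2] + B[2][2] = -5 + 0 = -5) = -7 (attained at k = 1)
  C[1][0] = min over k of (A[1][0] + B[0][0] = 10 + 3 = 13, A[1][1] + B[1][0] = 5 + -5 = 0, A[1][2] + B[2][0] = -3 + 6 = 3) = 0 (attained at k = 1)
  C[1][1] = min over k of (A[1][0] + B[0][1] = 10 + -4 = 6, A[1][1] + B[1][1] = 5 + 0 = 5, A[1][2] + B[2][1] = -3 + -4 = -7) = -7 (attained at k = 2)
  C[1][2] = min over k of (A[1][0] + B[0][2] = 10 + -2 = 8, A[1][1] + B[1][2] = 5 + -4 = 1, A[1][2] + B[2][2] = -3 + 0 = -3) = -3 (attained at k = 2)
  C[2][0] = min over k of (A[2][0] + B[0][0] = 5 + 3 = 8, A[2][1] + B[1][0] = 1 + -5 = -4, A[2][2] + B[2][0] = -1 + 6 = 5) = -4 (attained at k = 1)
  C[2][1] = min over k of (A[2][0] + B[0][1] = 5 + -4 = 1, A[2][1] + B[1][1] = 1 + 0 = 1, A[2][2] + B[2][1] = -1 + -4 = -5) = -5 (attained at k = 2)
  C[2][2] = min over k of (A[2][0] + B[0][2] = 5 + -2 = 3, A[2][1] + B[1][2] = 1 + -4 = -3, A[2][2] + B[2][2] = -1 + 0 = -1) = -3 (attained at k = 1)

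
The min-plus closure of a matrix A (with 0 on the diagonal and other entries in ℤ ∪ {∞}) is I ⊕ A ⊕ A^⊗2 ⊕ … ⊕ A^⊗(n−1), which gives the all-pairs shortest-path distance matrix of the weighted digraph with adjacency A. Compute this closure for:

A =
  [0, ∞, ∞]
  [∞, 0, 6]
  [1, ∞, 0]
Closure =
  [0, ∞, ∞]
  [7, 0, 6]
  [1, ∞, 0]

This is the Floyd-Warshall all-pairs shortest-path computation. For each intermediate vertex k = 0, 1, …, 2, update dist[i][j] ← min(dist[i][j], dist[i][k] + dist[k][j]). The final matrix gives, for each (i, j), the minimum total weight of any directed path from i to j (possibly empty when i = j).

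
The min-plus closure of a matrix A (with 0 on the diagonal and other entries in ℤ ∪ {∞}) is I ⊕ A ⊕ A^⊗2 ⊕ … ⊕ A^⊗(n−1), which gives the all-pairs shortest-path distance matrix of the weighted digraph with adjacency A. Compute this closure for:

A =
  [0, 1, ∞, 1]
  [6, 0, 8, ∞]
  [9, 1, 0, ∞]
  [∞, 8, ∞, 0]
Closure =
  [0, 1, 9, 1]
  [6, 0, 8, 7]
  [7, 1, 0, 8]
  [14, 8, 16, 0]

This is the Floyd-Warshall all-pairs shortest-path computation. For each intermediate vertex k = 0, 1, …, 3, update dist[i][j] ← min(dist[i][j], dist[i][k] + dist[k][j]). The final matrix gives, for each (i, j), the minimum total weight of any directed path from i to j (possibly empty when i = j).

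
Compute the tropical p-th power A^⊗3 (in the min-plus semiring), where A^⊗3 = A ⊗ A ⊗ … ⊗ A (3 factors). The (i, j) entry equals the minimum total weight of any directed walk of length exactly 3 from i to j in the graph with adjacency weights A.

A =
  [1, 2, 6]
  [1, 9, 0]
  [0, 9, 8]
A^⊗3 =
  [2, 4, 3]
  [1, 2, 3]
  [2, 3, 2]

Each entry (A^⊗3)_ij equals the minimum over all length-3 walks i = v_0 → v_1 → … → v_3 = j of Σ_t A[v_t][v_{t+1}]. For example, for (i, j) = (0, 2) we minimise over 9 possible intermediate vertex sequences; the minimum is 3, attained along the walk 0 → 0 → 1 → 2.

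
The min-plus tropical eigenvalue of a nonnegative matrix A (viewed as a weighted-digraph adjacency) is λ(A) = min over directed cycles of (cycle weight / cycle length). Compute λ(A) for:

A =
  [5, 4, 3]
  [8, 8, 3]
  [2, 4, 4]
λ(A) = 5/2

Enumerate directed cycles and compute their means (weight / length). Sample:
  cycle 0 → 0: weight = 5, length = 1, mean = 5/1 ≈ 5.000
  cycle 1 → 1: weight = 8, length = 1, mean = 8/1 ≈ 8.000
  cycle 2 → 2: weight = 4, length = 1, mean = 4/1 ≈ 4.000
  cycle 0 → 1 → 0: weight = 12, length = 2, mean = 12/2 ≈ 6.000
  cycle 0 → 2 → 0: weight = 5, length = 2, mean = 5/2 ≈ 2.500
  cycle 1 → 0 → 1: weight = 12, length = 2, mean = 12/2 ≈ 6.000
Minimum mean = 2.500, attained e.g. along the cycle 0 → 2 → 0 with weight 5 and length 2. So λ(A) = 5/2 = 5/2.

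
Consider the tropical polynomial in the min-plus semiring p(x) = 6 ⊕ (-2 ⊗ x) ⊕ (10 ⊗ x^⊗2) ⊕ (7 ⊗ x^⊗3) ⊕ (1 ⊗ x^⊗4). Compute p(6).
p(6) = 4

A tropical monomial a ⊗ x^⊗i evaluates to a + i · x. Evaluating each term at x = 6:
  Term 0 contributes 6 + 0 · 6 = 6
  Term 1 contributes -2 + 1 · 6 = 4
  Term 2 contributes 10 + 2 · 6 = 22
  Term 3 contributes 7 + 3 · 6 = 25
  Term 4 contributes 1 + 4 · 6 = 25
p(6) = ⊕ of these = min[6, 4, 22, 25, 25] = 4.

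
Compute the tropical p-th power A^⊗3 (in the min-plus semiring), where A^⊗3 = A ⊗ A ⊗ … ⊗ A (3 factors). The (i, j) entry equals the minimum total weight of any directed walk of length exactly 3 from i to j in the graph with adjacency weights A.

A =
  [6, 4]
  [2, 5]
A^⊗3 =
  [11, 10]
  [8, 11]

Each entry (A^⊗3)_ij equals the minimum over all length-3 walks i = v_0 → v_1 → … → v_3 = j of Σ_t A[v_t][v_{t+1}]. For example, for (i, j) = (0, 1) we minimise over 4 possible intermediate vertex sequences; the minimum is 10, attained along the walk 0 → 1 → 0 → 1.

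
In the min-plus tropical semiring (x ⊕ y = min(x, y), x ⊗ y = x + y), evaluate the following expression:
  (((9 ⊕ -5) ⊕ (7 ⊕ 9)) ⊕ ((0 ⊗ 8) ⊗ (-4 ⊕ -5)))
(((9 ⊕ -5) ⊕ (7 ⊕ 9)) ⊕ ((0 ⊗ 8) ⊗ (-4 ⊕ -5))) = -5

Expand innermost to outermost. Recall ⊕ takes the minimum of its arguments and ⊗ takes their sum. Working out the expression (((9 ⊕ -5) ⊕ (7 ⊕ 9)) ⊕ ((0 ⊗ 8) ⊗ (-4 ⊕ -5))) gives -5.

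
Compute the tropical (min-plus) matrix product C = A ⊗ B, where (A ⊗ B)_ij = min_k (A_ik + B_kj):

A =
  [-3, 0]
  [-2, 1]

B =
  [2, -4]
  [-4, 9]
A ⊗ B =
  [-4, -7]
  [-3, -6]

Apply the min-plus product entry-by-entry:
  C[0][0] = min over k of (A[0][0] + B[0][0] = -3 + 2 = -1, A[0][1] + B[1][0] = 0 + -4 = -4) = -4 (attained at k = 1)
  C[0][1] = min over k of (A[0][0] + B[0][1] = -3 + -4 = -7, A[0][1] + B[1][1] = 0 + 9 = 9) = -7 (attained at k = 0)
  C[1][0] = min over k of (A[1][0] + B[0][0] = -2 + 2 = 0, A[1][1] + B[1][0] = 1 + -4 = -3) = -3 (attained at k = 1)
  C[1][1] = min over k of (A[1][0] + B[0][1] = -2 + -4 = -6, A[1][1] + B[1][1] = 1 + 9 = 10) = -6 (attained at k = 0)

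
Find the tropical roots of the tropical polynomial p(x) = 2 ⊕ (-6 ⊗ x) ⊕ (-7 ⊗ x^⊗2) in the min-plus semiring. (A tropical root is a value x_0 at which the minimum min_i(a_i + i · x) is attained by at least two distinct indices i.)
Roots: {1, 8}

Each tropical root is a break point of the lower envelope of the lines y = a_i + i · x (there are 3 lines, with slopes 0, 1, ..., 2). Only the lines that attain the minimum somewhere contribute to roots; other lines are dominated. Here the surviving (envelope) indices are i = 2, i = 1, i = 0.
Intersections between consecutive envelope lines give the roots: for adjacent envelope indices i < j the intersection is x = (a_i − a_j) / (j − i). Reading off the sorted break points: {1, 8}.
Verification: at each break x_0, at least two indices attain the minimum of min_i(a_i + i · x_0).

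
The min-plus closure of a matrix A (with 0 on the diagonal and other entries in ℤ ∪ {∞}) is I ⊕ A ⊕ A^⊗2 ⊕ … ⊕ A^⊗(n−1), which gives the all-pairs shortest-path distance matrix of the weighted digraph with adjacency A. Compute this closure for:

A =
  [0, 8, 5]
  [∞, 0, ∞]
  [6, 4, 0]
Closure =
  [0, 8, 5]
  [∞, 0, ∞]
  [6, 4, 0]

This is the Floyd-Warshall all-pairs shortest-path computation. For each intermediate vertex k = 0, 1, …, 2, update dist[i][j] ← min(dist[i][j], dist[i][k] + dist[k][j]). The final matrix gives, for each (i, j), the minimum total weight of any directed path from i to j (possibly empty when i = j).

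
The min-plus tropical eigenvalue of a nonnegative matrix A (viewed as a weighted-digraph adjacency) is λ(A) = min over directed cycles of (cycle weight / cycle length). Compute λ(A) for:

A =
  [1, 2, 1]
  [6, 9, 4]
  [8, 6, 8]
λ(A) = 1

Enumerate directed cycles and compute their means (weight / length). Sample:
  cycle 0 → 0: weight = 1, length = 1, mean = 1/1 ≈ 1.000
  cycle 1 → 1: weight = 9, length = 1, mean = 9/1 ≈ 9.000
  cycle 2 → 2: weight = 8, length = 1, mean = 8/1 ≈ 8.000
  cycle 0 → 1 → 0: weight = 8, length = 2, mean = 8/2 ≈ 4.000
  cycle 0 → 2 → 0: weight = 9, length = 2, mean = 9/2 ≈ 4.500
  cycle 1 → 0 → 1: weight = 8, length = 2, mean = 8/2 ≈ 4.000
Minimum mean = 1.000, attained e.g. along the cycle 0 → 0 with weight 1 and length 1. So λ(A) = 1/1 = 1.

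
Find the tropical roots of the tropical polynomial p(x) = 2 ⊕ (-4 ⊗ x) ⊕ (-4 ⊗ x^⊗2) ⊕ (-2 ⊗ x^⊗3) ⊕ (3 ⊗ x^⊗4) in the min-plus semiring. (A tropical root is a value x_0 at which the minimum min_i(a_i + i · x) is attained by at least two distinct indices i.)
Roots: {-5, -2, 0, 6}

Each tropical root is a break point of the lower envelope of the lines y = a_i + i · x (there are 5 lines, with slopes 0, 1, ..., 4). Only the lines that attain the minimum somewhere contribute to roots; other lines are dominated. Here the surviving (envelope) indices are i = 4, i = 3, i = 2, i = 1, i = 0.
Intersections between consecutive envelope lines give the roots: for adjacent envelope indices i < j the intersection is x = (a_i − a_j) / (j − i). Reading off the sorted break points: {-5, -2, 0, 6}.
Verification: at each break x_0, at least two indices attain the minimum of min_i(a_i + i · x_0).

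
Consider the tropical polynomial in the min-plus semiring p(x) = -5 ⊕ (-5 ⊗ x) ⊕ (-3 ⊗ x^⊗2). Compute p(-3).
p(-3) = -9

A tropical monomial a ⊗ x^⊗i evaluates to a + i · x. Evaluating each term at x = -3:
  Term 0 contributes -5 + 0 · -3 = -5
  Term 1 contributes -5 + 1 · -3 = -8
  Term 2 contributes -3 + 2 · -3 = -9
p(-3) = ⊕ of these = min[-5, -8, -9] = -9.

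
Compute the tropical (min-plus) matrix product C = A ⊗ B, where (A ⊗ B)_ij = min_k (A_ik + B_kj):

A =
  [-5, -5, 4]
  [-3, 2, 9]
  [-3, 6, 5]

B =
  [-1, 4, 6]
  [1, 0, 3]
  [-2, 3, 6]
A ⊗ B =
  [-6, -5, -2]
  [-4, 1, 3]
  [-4, 1, 3]

Apply the min-plus product entry-by-entry:
  C[0][0] = min over k of (A[0][0] + B[0][0] = -5 + -1 = -6, A[0][1] + B[1][0] = -5 + 1 = -4, A[0][2] + B[2][0] = 4 + -2 = 2) = -6 (attained at k = 0)
  C[0][1] = min over k of (A[0][0] + B[0][1] = -5 + 4 = -1, A[0][1] + B[1][1] = -5 + 0 = -5, A[0][2] + B[2][1] = 4 + 3 = 7) = -5 (attained at k = 1)
  C[0][2] = min over k of (A[0][0] + B[0][2] = -5 + 6 = 1, A[0][1] + B[1][2] = -5 + 3 = -2, A[0][2] + B[2][2] = 4 + 6 = 10) = -2 (attained at k = 1)
  C[1][0] = min over k of (A[1][0] + B[0][0] = -3 + -1 = -4, A[1][1] + B[1][0] = 2 + 1 = 3, A[1][2] + B[2][0] = 9 + -2 = 7) = -4 (attained at k = 0)
  C[1][1] = min over k of (A[1][0] + B[0][1] = -3 + 4 = 1, A[1][1] + B[1][1] = 2 + 0 = 2, A[1][2] + B[2][1] = 9 + 3 = 12) = 1 (attained at k = 0)
  C[1][2] = min over k of (A[1][0] + B[0][2] = -3 + 6 = 3, A[1][1] + B[1][2] = 2 + 3 = 5, A[1][2] + B[2][2] = 9 + 6 = 15) = 3 (attained at k = 0)
  C[2][0] = min over k of (A[2][0] + B[0][0] = -3 + -1 = -4, A[2][1] + B[1][0] = 6 + 1 = 7, A[2][2] + B[2][0] = 5 + -2 = 3) = -4 (attained at k = 0)
  C[2][1] = min over k of (A[2][0] + B[0][1] = -3 + 4 = 1, A[2][1] + B[1][1] = 6 + 0 = 6, A[2][2] + B[2][1] = 5 + 3 = 8) = 1 (attained at k = 0)
  C[2][2] = min over k of (A[2][0] + B[0][2] = -3 + 6 = 3, A[2][1] + B[1][2] = 6 + 3 = 9, A[2][2] + B[2][2] = 5 + 6 = 11) = 3 (attained at k = 0)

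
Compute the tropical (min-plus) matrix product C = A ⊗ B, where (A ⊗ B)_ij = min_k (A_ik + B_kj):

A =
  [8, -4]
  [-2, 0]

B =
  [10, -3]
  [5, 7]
A ⊗ B =
  [1, 3]
  [5, -5]

Apply the min-plus product entry-by-entry:
  C[0][0] = min over k of (A[0][0] + B[0][0] = 8 + 10 = 18, A[0][1] + B[1][0] = -4 + 5 = 1) = 1 (attained at k = 1)
  C[0][1] = min over k of (A[0][0] + B[0][1] = 8 + -3 = 5, A[0][1] + B[1][1] = -4 + 7 = 3) = 3 (attained at k = 1)
  C[1][0] = min over k of (A[1][0] + B[0][0] = -2 + 10 = 8, A[1][1] + B[1][0] = 0 + 5 = 5) = 5 (attained at k = 1)
  C[1][1] = min over k of (A[1][0] + B[0][1] = -2 + -3 = -5, A[1][1] + B[1][1] = 0 + 7 = 7) = -5 (attained at k = 0)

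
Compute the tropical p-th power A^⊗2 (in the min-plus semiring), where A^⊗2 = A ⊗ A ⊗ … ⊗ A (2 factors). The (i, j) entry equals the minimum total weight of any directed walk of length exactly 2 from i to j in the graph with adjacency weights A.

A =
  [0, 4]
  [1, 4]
A^⊗2 =
  [0, 4]
  [1, 5]

Each entry (A^⊗2)_ij equals the minimum over all length-2 walks i = v_0 → v_1 → … → v_2 = j of Σ_t A[v_t][v_{t+1}]. For example, for (i, j) = (0, 1) we minimise over 2 possible intermediate vertex sequences; the minimum is 4, attained along the walk 0 → 0 → 1.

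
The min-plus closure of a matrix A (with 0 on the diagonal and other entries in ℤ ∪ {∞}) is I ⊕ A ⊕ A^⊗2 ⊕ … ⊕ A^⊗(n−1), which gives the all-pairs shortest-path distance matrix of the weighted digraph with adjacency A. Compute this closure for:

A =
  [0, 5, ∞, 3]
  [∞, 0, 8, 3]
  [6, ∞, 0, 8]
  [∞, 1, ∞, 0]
Closure =
  [0, 4, 12, 3]
  [14, 0, 8, 3]
  [6, 9, 0, 8]
  [15, 1, 9, 0]

This is the Floyd-Warshall all-pairs shortest-path computation. For each intermediate vertex k = 0, 1, …, 3, update dist[i][j] ← min(dist[i][j], dist[i][k] + dist[k][j]). The final matrix gives, for each (i, j), the minimum total weight of any directed path from i to j (possibly empty when i = j).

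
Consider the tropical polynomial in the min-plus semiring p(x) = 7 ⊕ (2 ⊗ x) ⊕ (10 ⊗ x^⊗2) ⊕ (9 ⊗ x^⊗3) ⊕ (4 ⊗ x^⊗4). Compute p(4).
p(4) = 6

A tropical monomial a ⊗ x^⊗i evaluates to a + i · x. Evaluating each term at x = 4:
  Term 0 contributes 7 + 0 · 4 = 7
  Term 1 contributes 2 + 1 · 4 = 6
  Term 2 contributes 10 + 2 · 4 = 18
  Term 3 contributes 9 + 3 · 4 = 21
  Term 4 contributes 4 + 4 · 4 = 20
p(4) = ⊕ of these = min[7, 6, 18, 21, 20] = 6.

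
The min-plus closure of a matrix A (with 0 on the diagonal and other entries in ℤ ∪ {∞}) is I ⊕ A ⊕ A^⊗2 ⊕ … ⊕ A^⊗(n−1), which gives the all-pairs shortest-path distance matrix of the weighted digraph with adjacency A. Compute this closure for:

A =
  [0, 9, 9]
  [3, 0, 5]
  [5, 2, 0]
Closure =
  [0, 9, 9]
  [3, 0, 5]
  [5, 2, 0]

This is the Floyd-Warshall all-pairs shortest-path computation. For each intermediate vertex k = 0, 1, …, 2, update dist[i][j] ← min(dist[i][j], dist[i][k] + dist[k][j]). The final matrix gives, for each (i, j), the minimum total weight of any directed path from i to j (possibly empty when i = j).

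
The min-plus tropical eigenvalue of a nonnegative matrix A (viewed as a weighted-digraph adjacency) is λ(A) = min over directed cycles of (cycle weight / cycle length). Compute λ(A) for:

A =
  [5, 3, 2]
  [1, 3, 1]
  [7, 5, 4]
λ(A) = 2

Enumerate directed cycles and compute their means (weight / length). Sample:
  cycle 0 → 0: weight = 5, length = 1, mean = 5/1 ≈ 5.000
  cycle 1 → 1: weight = 3, length = 1, mean = 3/1 ≈ 3.000
  cycle 2 → 2: weight = 4, length = 1, mean = 4/1 ≈ 4.000
  cycle 0 → 1 → 0: weight = 4, length = 2, mean = 4/2 ≈ 2.000
  cycle 0 → 2 → 0: weight = 9, length = 2, mean = 9/2 ≈ 4.500
  cycle 1 → 0 → 1: weight = 4, length = 2, mean = 4/2 ≈ 2.000
Minimum mean = 2.000, attained e.g. along the cycle 0 → 1 → 0 with weight 4 and length 2. So λ(A) = 4/2 = 2.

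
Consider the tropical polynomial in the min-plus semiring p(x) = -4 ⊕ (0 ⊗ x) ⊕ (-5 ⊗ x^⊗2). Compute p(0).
p(0) = -5

A tropical monomial a ⊗ x^⊗i evaluates to a + i · x. Evaluating each term at x = 0:
  Term 0 contributes -4 + 0 · 0 = -4
  Term 1 contributes 0 + 1 · 0 = 0
  Term 2 contributes -5 + 2 · 0 = -5
p(0) = ⊕ of these = min[-4, 0, -5] = -5.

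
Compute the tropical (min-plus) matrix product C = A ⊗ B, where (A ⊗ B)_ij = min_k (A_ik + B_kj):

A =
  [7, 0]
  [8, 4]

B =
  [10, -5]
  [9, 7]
A ⊗ B =
  [9, 2]
  [13, 3]

Apply the min-plus product entry-by-entry:
  C[0][0] = min over k of (A[0][0] + B[0][0] = 7 + 10 = 17, A[0][1] + B[1][0] = 0 + 9 = 9) = 9 (attained at k = 1)
  C[0][1] = min over k of (A[0][0] + B[0][1] = 7 + -5 = 2, A[0][1] + B[1][1] = 0 + 7 = 7) = 2 (attained at k = 0)
  C[1][0] = min over k of (A[1][0] + B[0][0] = 8 + 10 = 18, A[1][1] + B[1][0] = 4 + 9 = 13) = 13 (attained at k = 1)
  C[1][1] = min over k of (A[1][0] + B[0][1] = 8 + -5 = 3, A[1][1] + B[1][1] = 4 + 7 = 11) = 3 (attained at k = 0)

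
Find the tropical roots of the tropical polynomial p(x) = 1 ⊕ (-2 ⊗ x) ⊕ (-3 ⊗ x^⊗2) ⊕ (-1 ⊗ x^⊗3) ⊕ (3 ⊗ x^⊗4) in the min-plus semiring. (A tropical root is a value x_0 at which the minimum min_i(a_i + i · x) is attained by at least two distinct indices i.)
Roots: {-4, -2, 1, 3}

Each tropical root is a break point of the lower envelope of the lines y = a_i + i · x (there are 5 lines, with slopes 0, 1, ..., 4). Only the lines that attain the minimum somewhere contribute to roots; other lines are dominated. Here the surviving (envelope) indices are i = 4, i = 3, i = 2, i = 1, i = 0.
Intersections between consecutive envelope lines give the roots: for adjacent envelope indices i < j the intersection is x = (a_i − a_j) / (j − i). Reading off the sorted break points: {-4, -2, 1, 3}.
Verification: at each break x_0, at least two indices attain the minimum of min_i(a_i + i · x_0).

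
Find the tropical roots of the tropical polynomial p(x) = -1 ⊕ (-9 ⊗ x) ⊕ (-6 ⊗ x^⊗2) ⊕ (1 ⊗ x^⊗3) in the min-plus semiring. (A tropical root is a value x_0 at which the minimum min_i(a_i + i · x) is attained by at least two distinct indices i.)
Roots: {-7, -3, 8}

Each tropical root is a break point of the lower envelope of the lines y = a_i + i · x (there are 4 lines, with slopes 0, 1, ..., 3). Only the lines that attain the minimum somewhere contribute to roots; other lines are dominated. Here the surviving (envelope) indices are i = 3, i = 2, i = 1, i = 0.
Intersections between consecutive envelope lines give the roots: for adjacent envelope indices i < j the intersection is x = (a_i − a_j) / (j − i). Reading off the sorted break points: {-7, -3, 8}.
Verification: at each break x_0, at least two indices attain the minimum of min_i(a_i + i · x_0).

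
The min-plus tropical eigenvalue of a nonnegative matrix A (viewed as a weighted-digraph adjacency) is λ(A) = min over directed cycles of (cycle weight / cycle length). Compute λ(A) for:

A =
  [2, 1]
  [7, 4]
λ(A) = 2

Enumerate directed cycles and compute their means (weight / length). Sample:
  cycle 0 → 0: weight = 2, length = 1, mean = 2/1 ≈ 2.000
  cycle 1 → 1: weight = 4, length = 1, mean = 4/1 ≈ 4.000
  cycle 0 → 1 → 0: weight = 8, length = 2, mean = 8/2 ≈ 4.000
  cycle 1 → 0 → 1: weight = 8, length = 2, mean = 8/2 ≈ 4.000
Minimum mean = 2.000, attained e.g. along the cycle 0 → 0 with weight 2 and length 1. So λ(A) = 2/1 = 2.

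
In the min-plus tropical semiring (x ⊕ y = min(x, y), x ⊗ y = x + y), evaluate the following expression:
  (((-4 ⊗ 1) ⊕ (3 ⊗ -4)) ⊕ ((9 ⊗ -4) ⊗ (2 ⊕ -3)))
(((-4 ⊗ 1) ⊕ (3 ⊗ -4)) ⊕ ((9 ⊗ -4) ⊗ (2 ⊕ -3))) = -3

Expand innermost to outermost. Recall ⊕ takes the minimum of its arguments and ⊗ takes their sum. Working out the expression (((-4 ⊗ 1) ⊕ (3 ⊗ -4)) ⊕ ((9 ⊗ -4) ⊗ (2 ⊕ -3))) gives -3.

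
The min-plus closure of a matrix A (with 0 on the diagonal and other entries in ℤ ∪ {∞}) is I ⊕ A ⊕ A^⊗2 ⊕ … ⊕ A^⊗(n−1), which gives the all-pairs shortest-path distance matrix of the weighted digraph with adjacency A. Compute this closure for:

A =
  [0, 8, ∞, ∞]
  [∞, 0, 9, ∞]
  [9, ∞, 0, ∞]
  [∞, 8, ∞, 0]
Closure =
  [0, 8, 17, ∞]
  [18, 0, 9, ∞]
  [9, 17, 0, ∞]
  [26, 8, 17, 0]

This is the Floyd-Warshall all-pairs shortest-path computation. For each intermediate vertex k = 0, 1, …, 3, update dist[i][j] ← min(dist[i][j], dist[i][k] + dist[k][j]). The final matrix gives, for each (i, j), the minimum total weight of any directed path from i to j (possibly empty when i = j).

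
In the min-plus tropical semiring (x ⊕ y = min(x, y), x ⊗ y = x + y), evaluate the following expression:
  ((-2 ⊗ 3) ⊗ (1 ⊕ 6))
((-2 ⊗ 3) ⊗ (1 ⊕ 6)) = 2

Expand innermost to outermost. Recall ⊕ takes the minimum of its arguments and ⊗ takes their sum. Working out the expression ((-2 ⊗ 3) ⊗ (1 ⊕ 6)) gives 2.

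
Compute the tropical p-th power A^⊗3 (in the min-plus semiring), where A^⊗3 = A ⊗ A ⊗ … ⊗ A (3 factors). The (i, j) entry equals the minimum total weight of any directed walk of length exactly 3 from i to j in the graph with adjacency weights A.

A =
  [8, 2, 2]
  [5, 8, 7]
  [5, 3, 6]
A^⊗3 =
  [10, 9, 9]
  [12, 10, 13]
  [12, 10, 10]

Each entry (A^⊗3)_ij equals the minimum over all length-3 walks i = v_0 → v_1 → … → v_3 = j of Σ_t A[v_t][v_{t+1}]. For example, for (i, j) = (0, 2) we minimise over 9 possible intermediate vertex sequences; the minimum is 9, attained along the walk 0 → 1 → 0 → 2.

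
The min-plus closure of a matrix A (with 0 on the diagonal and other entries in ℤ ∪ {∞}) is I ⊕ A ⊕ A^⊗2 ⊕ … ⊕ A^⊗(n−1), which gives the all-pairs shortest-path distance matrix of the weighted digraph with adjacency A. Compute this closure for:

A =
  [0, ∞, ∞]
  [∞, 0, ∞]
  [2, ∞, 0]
Closure =
  [0, ∞, ∞]
  [∞, 0, ∞]
  [2, ∞, 0]

This is the Floyd-Warshall all-pairs shortest-path computation. For each intermediate vertex k = 0, 1, …, 2, update dist[i][j] ← min(dist[i][j], dist[i][k] + dist[k][j]). The final matrix gives, for each (i, j), the minimum total weight of any directed path from i to j (possibly empty when i = j).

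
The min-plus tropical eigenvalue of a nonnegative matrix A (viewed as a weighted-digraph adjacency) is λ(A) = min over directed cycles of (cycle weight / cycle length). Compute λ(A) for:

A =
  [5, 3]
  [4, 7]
λ(A) = 7/2

Enumerate directed cycles and compute their means (weight / length). Sample:
  cycle 0 → 0: weight = 5, length = 1, mean = 5/1 ≈ 5.000
  cycle 1 → 1: weight = 7, length = 1, mean = 7/1 ≈ 7.000
  cycle 0 → 1 → 0: weight = 7, length = 2, mean = 7/2 ≈ 3.500
  cycle 1 → 0 → 1: weight = 7, length = 2, mean = 7/2 ≈ 3.500
Minimum mean = 3.500, attained e.g. along the cycle 0 → 1 → 0 with weight 7 and length 2. So λ(A) = 7/2 = 7/2.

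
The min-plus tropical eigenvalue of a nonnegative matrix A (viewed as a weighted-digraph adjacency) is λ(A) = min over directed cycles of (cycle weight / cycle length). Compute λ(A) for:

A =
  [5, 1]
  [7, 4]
λ(A) = 4

Enumerate directed cycles and compute their means (weight / length). Sample:
  cycle 0 → 0: weight = 5, length = 1, mean = 5/1 ≈ 5.000
  cycle 1 → 1: weight = 4, length = 1, mean = 4/1 ≈ 4.000
  cycle 0 → 1 → 0: weight = 8, length = 2, mean = 8/2 ≈ 4.000
  cycle 1 → 0 → 1: weight = 8, length = 2, mean = 8/2 ≈ 4.000
Minimum mean = 4.000, attained e.g. along the cycle 1 → 1 with weight 4 and length 1. So λ(A) = 4/1 = 4.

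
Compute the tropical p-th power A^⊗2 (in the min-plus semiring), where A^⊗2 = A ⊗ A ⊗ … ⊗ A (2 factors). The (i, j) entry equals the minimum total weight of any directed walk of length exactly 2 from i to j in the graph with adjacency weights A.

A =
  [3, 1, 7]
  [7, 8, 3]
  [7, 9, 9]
A^⊗2 =
  [6, 4, 4]
  [10, 8, 11]
  [10, 8, 12]

Each entry (A^⊗2)_ij equals the minimum over all length-2 walks i = v_0 → v_1 → … → v_2 = j of Σ_t A[v_t][v_{t+1}]. For example, for (i, j) = (0, 2) we minimise over 3 possible intermediate vertex sequences; the minimum is 4, attained along the walk 0 → 1 → 2.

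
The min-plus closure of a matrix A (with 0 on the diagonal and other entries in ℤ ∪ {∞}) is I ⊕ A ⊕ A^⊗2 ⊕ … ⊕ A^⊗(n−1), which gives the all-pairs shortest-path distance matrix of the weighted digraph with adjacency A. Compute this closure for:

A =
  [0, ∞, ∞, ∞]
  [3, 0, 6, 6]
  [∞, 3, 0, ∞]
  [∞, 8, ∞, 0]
Closure =
  [0, ∞, ∞, ∞]
  [3, 0, 6, 6]
  [6, 3, 0, 9]
  [11, 8, 14, 0]

This is the Floyd-Warshall all-pairs shortest-path computation. For each intermediate vertex k = 0, 1, …, 3, update dist[i][j] ← min(dist[i][j], dist[i][k] + dist[k][j]). The final matrix gives, for each (i, j), the minimum total weight of any directed path from i to j (possibly empty when i = j).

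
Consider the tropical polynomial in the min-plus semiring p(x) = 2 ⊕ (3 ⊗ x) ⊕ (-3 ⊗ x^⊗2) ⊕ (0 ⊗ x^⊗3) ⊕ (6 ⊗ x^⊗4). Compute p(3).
p(3) = 2

A tropical monomial a ⊗ x^⊗i evaluates to a + i · x. Evaluating each term at x = 3:
  Term 0 contributes 2 + 0 · 3 = 2
  Term 1 contributes 3 + 1 · 3 = 6
  Term 2 contributes -3 + 2 · 3 = 3
  Term 3 contributes 0 + 3 · 3 = 9
  Term 4 contributes 6 + 4 · 3 = 18
p(3) = ⊕ of these = min[2, 6, 3, 9, 18] = 2.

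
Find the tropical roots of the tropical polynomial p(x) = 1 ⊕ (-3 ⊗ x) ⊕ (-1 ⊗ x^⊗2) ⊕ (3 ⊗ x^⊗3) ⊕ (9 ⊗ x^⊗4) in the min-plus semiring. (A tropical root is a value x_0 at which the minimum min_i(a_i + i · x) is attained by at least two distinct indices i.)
Roots: {-6, -4, -2, 4}

Each tropical root is a break point of the lower envelope of the lines y = a_i + i · x (there are 5 lines, with slopes 0, 1, ..., 4). Only the lines that attain the minimum somewhere contribute to roots; other lines are dominated. Here the surviving (envelope) indices are i = 4, i = 3, i = 2, i = 1, i = 0.
Intersections between consecutive envelope lines give the roots: for adjacent envelope indices i < j the intersection is x = (a_i − a_j) / (j − i). Reading off the sorted break points: {-6, -4, -2, 4}.
Verification: at each break x_0, at least two indices attain the minimum of min_i(a_i + i · x_0).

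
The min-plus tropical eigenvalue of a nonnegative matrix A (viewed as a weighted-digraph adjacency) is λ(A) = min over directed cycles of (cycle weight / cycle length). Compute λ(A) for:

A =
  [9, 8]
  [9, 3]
λ(A) = 3

Enumerate directed cycles and compute their means (weight / length). Sample:
  cycle 0 → 0: weight = 9, length = 1, mean = 9/1 ≈ 9.000
  cycle 1 → 1: weight = 3, length = 1, mean = 3/1 ≈ 3.000
  cycle 0 → 1 → 0: weight = 17, length = 2, mean = 17/2 ≈ 8.500
  cycle 1 → 0 → 1: weight = 17, length = 2, mean = 17/2 ≈ 8.500
Minimum mean = 3.000, attained e.g. along the cycle 1 → 1 with weight 3 and length 1. So λ(A) = 3/1 = 3.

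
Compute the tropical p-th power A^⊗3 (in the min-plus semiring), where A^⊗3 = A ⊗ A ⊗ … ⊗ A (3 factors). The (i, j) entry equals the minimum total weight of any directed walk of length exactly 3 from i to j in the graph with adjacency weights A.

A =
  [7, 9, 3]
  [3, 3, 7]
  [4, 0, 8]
A^⊗3 =
  [6, 6, 10]
  [9, 6, 9]
  [6, 6, 6]

Each entry (A^⊗3)_ij equals the minimum over all length-3 walks i = v_0 → v_1 → … → v_3 = j of Σ_t A[v_t][v_{t+1}]. For example, for (i, j) = (0, 2) we minimise over 9 possible intermediate vertex sequences; the minimum is 10, attained along the walk 0 → 2 → 0 → 2.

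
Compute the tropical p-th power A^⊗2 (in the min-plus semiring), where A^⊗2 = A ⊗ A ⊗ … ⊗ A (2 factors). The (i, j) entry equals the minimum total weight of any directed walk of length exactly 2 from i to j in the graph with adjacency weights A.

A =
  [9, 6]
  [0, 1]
A^⊗2 =
  [6, 7]
  [1, 2]

Each entry (A^⊗2)_ij equals the minimum over all length-2 walks i = v_0 → v_1 → … → v_2 = j of Σ_t A[v_t][v_{t+1}]. For example, for (i, j) = (0, 1) we minimise over 2 possible intermediate vertex sequences; the minimum is 7, attained along the walk 0 → 1 → 1.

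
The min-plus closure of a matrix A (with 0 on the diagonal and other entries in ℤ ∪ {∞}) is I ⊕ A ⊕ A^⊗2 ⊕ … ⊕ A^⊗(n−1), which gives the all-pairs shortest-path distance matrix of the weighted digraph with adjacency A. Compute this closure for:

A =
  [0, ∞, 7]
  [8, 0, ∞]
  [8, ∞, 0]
Closure =
  [0, ∞, 7]
  [8, 0, 15]
  [8, ∞, 0]

This is the Floyd-Warshall all-pairs shortest-path computation. For each intermediate vertex k = 0, 1, …, 2, update dist[i][j] ← min(dist[i][j], dist[i][k] + dist[k][j]). The final matrix gives, for each (i, j), the minimum total weight of any directed path from i to j (possibly empty when i = j).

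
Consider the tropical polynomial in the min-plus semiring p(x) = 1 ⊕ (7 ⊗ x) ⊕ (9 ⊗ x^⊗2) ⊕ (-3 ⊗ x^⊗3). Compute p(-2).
p(-2) = -9

A tropical monomial a ⊗ x^⊗i evaluates to a + i · x. Evaluating each term at x = -2:
  Term 0 contributes 1 + 0 · -2 = 1
  Term 1 contributes 7 + 1 · -2 = 5
  Term 2 contributes 9 + 2 · -2 = 5
  Term 3 contributes -3 + 3 · -2 = -9
p(-2) = ⊕ of these = min[1, 5, 5, -9] = -9.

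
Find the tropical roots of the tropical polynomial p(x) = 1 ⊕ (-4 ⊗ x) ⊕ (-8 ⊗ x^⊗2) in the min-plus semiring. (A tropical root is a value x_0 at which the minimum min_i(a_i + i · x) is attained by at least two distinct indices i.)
Roots: {4, 5}

Each tropical root is a break point of the lower envelope of the lines y = a_i + i · x (there are 3 lines, with slopes 0, 1, ..., 2). Only the lines that attain the minimum somewhere contribute to roots; other lines are dominated. Here the surviving (envelope) indices are i = 2, i = 1, i = 0.
Intersections between consecutive envelope lines give the roots: for adjacent envelope indices i < j the intersection is x = (a_i − a_j) / (j − i). Reading off the sorted break points: {4, 5}.
Verification: at each break x_0, at least two indices attain the minimum of min_i(a_i + i · x_0).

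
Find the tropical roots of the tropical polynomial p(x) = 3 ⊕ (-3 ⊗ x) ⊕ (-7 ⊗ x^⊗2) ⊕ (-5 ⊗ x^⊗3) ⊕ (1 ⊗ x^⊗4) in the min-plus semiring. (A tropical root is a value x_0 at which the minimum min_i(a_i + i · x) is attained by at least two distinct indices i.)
Roots: {-6, -2, 4, 6}

Each tropical root is a break point of the lower envelope of the lines y = a_i + i · x (there are 5 lines, with slopes 0, 1, ..., 4). Only the lines that attain the minimum somewhere contribute to roots; other lines are dominated. Here the surviving (envelope) indices are i = 4, i = 3, i = 2, i = 1, i = 0.
Intersections between consecutive envelope lines give the roots: for adjacent envelope indices i < j the intersection is x = (a_i − a_j) / (j − i). Reading off the sorted break points: {-6, -2, 4, 6}.
Verification: at each break x_0, at least two indices attain the minimum of min_i(a_i + i · x_0).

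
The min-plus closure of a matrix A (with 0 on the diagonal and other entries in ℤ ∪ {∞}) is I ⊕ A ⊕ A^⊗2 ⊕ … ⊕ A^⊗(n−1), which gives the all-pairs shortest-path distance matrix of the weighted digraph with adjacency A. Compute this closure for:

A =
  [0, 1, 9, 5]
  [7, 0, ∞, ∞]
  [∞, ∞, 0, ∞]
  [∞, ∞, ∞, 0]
Closure =
  [0, 1, 9, 5]
  [7, 0, 16, 12]
  [∞, ∞, 0, ∞]
  [∞, ∞, ∞, 0]

This is the Floyd-Warshall all-pairs shortest-path computation. For each intermediate vertex k = 0, 1, …, 3, update dist[i][j] ← min(dist[i][j], dist[i][k] + dist[k][j]). The final matrix gives, for each (i, j), the minimum total weight of any directed path from i to j (possibly empty when i = j).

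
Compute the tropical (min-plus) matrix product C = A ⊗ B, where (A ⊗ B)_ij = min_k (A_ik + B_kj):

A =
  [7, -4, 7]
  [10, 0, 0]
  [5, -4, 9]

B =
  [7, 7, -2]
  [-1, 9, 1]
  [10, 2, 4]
A ⊗ B =
  [-5, 5, -3]
  [-1, 2, 1]
  [-5, 5, -3]

Apply the min-plus product entry-by-entry:
  C[0][0] = min over k of (A[0][0] + B[0][0] = 7 + 7 = 14, A[0][1] + B[1][0] = -4 + -1 = -5, A[0][2] + B[2][0] = 7 + 10 = 17) = -5 (attained at k = 1)
  C[0][1] = min over k of (A[0][0] + B[0][1] = 7 + 7 = 14, A[0][1] + B[1][1] = -4 + 9 = 5, A[0][2] + B[2][1] = 7 + 2 = 9) = 5 (attained at k = 1)
  C[0][2] = min over k of (A[0][0] + B[0][2] = 7 + -2 = 5, A[0][1] + B[1][2] = -4 + 1 = -3, A[0][2] + B[2][2] = 7 + 4 = 11) = -3 (attained at k = 1)
  C[1][0] = min over k of (A[1][0] + B[0][0] = 10 + 7 = 17, A[1][1] + B[1][0] = 0 + -1 = -1, A[1][2] + B[2][0] = 0 + 10 = 10) = -1 (attained at k = 1)
  C[1][1] = min over k of (A[1][0] + B[0][1] = 10 + 7 = 17, A[1][1] + B[1][1] = 0 + 9 = 9, A[1][2] + B[2][1] = 0 + 2 = 2) = 2 (attained at k = 2)
  C[1][2] = min over k of (A[1][0] + B[0][2] = 10 + -2 = 8, A[1][1] + B[1][2] = 0 + 1 = 1, A[1][2] + B[2][2] = 0 + 4 = 4) = 1 (attained at k = 1)
  C[2][0] = min over k of (A[2][0] + B[0][0] = 5 + 7 = 12, A[2][1] + B[1][0] = -4 + -1 = -5, A[2][2] + B[2][0] = 9 + 10 = 19) = -5 (attained at k = 1)
  C[2][1] = min over k of (A[2][0] + B[0][1] = 5 + 7 = 12, A[2][1] + B[1][1] = -4 + 9 = 5, A[2][2] + B[2][1] = 9 + 2 = 11) = 5 (attained at k = 1)
  C[2][2] = min over k of (A[2][0] + B[0][2] = 5 + -2 = 3, A[2][1] + B[1][2] = -4 + 1 = -3, A[2][2] + B[2][2] = 9 + 4 = 13) = -3 (attained at k = 1)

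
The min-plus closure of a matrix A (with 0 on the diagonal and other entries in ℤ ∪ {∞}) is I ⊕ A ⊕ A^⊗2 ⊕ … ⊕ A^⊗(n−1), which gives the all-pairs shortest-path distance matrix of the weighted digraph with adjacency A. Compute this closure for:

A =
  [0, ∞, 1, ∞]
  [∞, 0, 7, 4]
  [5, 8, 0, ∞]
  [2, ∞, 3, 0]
Closure =
  [0, 9, 1, 13]
  [6, 0, 7, 4]
  [5, 8, 0, 12]
  [2, 11, 3, 0]

This is the Floyd-Warshall all-pairs shortest-path computation. For each intermediate vertex k = 0, 1, …, 3, update dist[i][j] ← min(dist[i][j], dist[i][k] + dist[k][j]). The final matrix gives, for each (i, j), the minimum total weight of any directed path from i to j (possibly empty when i = j).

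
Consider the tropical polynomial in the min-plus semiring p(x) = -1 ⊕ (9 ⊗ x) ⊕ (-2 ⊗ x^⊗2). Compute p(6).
p(6) = -1

A tropical monomial a ⊗ x^⊗i evaluates to a + i · x. Evaluating each term at x = 6:
  Term 0 contributes -1 + 0 · 6 = -1
  Term 1 contributes 9 + 1 · 6 = 15
  Term 2 contributes -2 + 2 · 6 = 10
p(6) = ⊕ of these = min[-1, 15, 10] = -1.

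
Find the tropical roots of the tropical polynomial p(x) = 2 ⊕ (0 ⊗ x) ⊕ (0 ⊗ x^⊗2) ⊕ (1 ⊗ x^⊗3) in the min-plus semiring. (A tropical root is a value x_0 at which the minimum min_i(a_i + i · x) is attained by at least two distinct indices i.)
Roots: {-1, 0, 2}

Each tropical root is a break point of the lower envelope of the lines y = a_i + i · x (there are 4 lines, with slopes 0, 1, ..., 3). Only the lines that attain the minimum somewhere contribute to roots; other lines are dominated. Here the surviving (envelope) indices are i = 3, i = 2, i = 1, i = 0.
Intersections between consecutive envelope lines give the roots: for adjacent envelope indices i < j the intersection is x = (a_i − a_j) / (j − i). Reading off the sorted break points: {-1, 0, 2}.
Verification: at each break x_0, at least two indices attain the minimum of min_i(a_i + i · x_0).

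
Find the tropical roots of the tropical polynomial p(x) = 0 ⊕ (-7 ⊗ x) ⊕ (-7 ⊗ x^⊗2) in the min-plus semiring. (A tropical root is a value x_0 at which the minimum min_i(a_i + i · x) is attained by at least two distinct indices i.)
Roots: {0, 7}

Each tropical root is a break point of the lower envelope of the lines y = a_i + i · x (there are 3 lines, with slopes 0, 1, ..., 2). Only the lines that attain the minimum somewhere contribute to roots; other lines are dominated. Here the surviving (envelope) indices are i = 2, i = 1, i = 0.
Intersections between consecutive envelope lines give the roots: for adjacent envelope indices i < j the intersection is x = (a_i − a_j) / (j − i). Reading off the sorted break points: {0, 7}.
Verification: at each break x_0, at least two indices attain the minimum of min_i(a_i + i · x_0).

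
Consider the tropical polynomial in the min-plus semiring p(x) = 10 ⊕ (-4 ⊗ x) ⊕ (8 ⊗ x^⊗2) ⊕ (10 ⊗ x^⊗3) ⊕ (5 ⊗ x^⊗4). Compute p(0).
p(0) = -4

A tropical monomial a ⊗ x^⊗i evaluates to a + i · x. Evaluating each term at x = 0:
  Term 0 contributes 10 + 0 · 0 = 10
  Term 1 contributes -4 + 1 · 0 = -4
  Term 2 contributes 8 + 2 · 0 = 8
  Term 3 contributes 10 + 3 · 0 = 10
  Term 4 contributes 5 + 4 · 0 = 5
p(0) = ⊕ of these = min[10, -4, 8, 10, 5] = -4.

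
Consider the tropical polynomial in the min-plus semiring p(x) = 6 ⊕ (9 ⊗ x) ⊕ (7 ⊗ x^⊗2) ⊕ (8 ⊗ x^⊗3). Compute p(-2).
p(-2) = 2

A tropical monomial a ⊗ x^⊗i evaluates to a + i · x. Evaluating each term at x = -2:
  Term 0 contributes 6 + 0 · -2 = 6
  Term 1 contributes 9 + 1 · -2 = 7
  Term 2 contributes 7 + 2 · -2 = 3
  Term 3 contributes 8 + 3 · -2 = 2
p(-2) = ⊕ of these = min[6, 7, 3, 2] = 2.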